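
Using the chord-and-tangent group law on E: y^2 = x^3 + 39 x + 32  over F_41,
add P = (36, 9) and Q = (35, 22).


P != Q, so use the chord formula.
s = (y2 - y1) / (x2 - x1) = (13) / (40) mod 41 = 28
x3 = s^2 - x1 - x2 mod 41 = 28^2 - 36 - 35 = 16
y3 = s (x1 - x3) - y1 mod 41 = 28 * (36 - 16) - 9 = 18

P + Q = (16, 18)


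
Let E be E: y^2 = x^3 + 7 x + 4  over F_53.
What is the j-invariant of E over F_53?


Delta = -16(4 a^3 + 27 b^2) mod 53 = 21
-1728 * (4 a)^3 = -1728 * (4*7)^3 mod 53 = 51
j = 51 * 21^(-1) mod 53 = 10

j = 10 (mod 53)


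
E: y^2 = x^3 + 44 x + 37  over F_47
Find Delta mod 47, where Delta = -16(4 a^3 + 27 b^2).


4 a^3 + 27 b^2 = 4*44^3 + 27*37^2 = 340736 + 36963 = 377699
Delta = -16 * (377699) = -6043184
Delta mod 47 = 29

Delta = 29 (mod 47)


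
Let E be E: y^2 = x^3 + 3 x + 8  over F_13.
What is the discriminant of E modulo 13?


4 a^3 + 27 b^2 = 4*3^3 + 27*8^2 = 108 + 1728 = 1836
Delta = -16 * (1836) = -29376
Delta mod 13 = 4

Delta = 4 (mod 13)


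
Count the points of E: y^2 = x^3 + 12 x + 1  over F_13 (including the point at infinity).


For each x in F_13, count y with y^2 = x^3 + 12 x + 1 mod 13:
  x = 0: RHS = 1, y in [1, 12]  -> 2 point(s)
  x = 1: RHS = 1, y in [1, 12]  -> 2 point(s)
  x = 3: RHS = 12, y in [5, 8]  -> 2 point(s)
  x = 4: RHS = 9, y in [3, 10]  -> 2 point(s)
  x = 5: RHS = 4, y in [2, 11]  -> 2 point(s)
  x = 6: RHS = 3, y in [4, 9]  -> 2 point(s)
  x = 7: RHS = 12, y in [5, 8]  -> 2 point(s)
  x = 10: RHS = 3, y in [4, 9]  -> 2 point(s)
  x = 12: RHS = 1, y in [1, 12]  -> 2 point(s)
Affine points: 18. Add the point at infinity: total = 19.

#E(F_13) = 19


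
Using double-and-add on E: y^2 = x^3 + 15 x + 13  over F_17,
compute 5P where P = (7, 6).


k = 5 = 101_2 (binary, LSB first: 101)
Double-and-add from P = (7, 6):
  bit 0 = 1: acc = O + (7, 6) = (7, 6)
  bit 1 = 0: acc unchanged = (7, 6)
  bit 2 = 1: acc = (7, 6) + (11, 9) = (7, 11)

5P = (7, 11)


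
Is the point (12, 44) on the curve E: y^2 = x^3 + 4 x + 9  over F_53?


Check whether y^2 = x^3 + 4 x + 9 (mod 53) for (x, y) = (12, 44).
LHS: y^2 = 44^2 mod 53 = 28
RHS: x^3 + 4 x + 9 = 12^3 + 4*12 + 9 mod 53 = 36
LHS != RHS

No, not on the curve


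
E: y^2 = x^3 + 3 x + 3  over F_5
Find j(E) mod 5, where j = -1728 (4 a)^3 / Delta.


Delta = -16(4 a^3 + 27 b^2) mod 5 = 4
-1728 * (4 a)^3 = -1728 * (4*3)^3 mod 5 = 1
j = 1 * 4^(-1) mod 5 = 4

j = 4 (mod 5)


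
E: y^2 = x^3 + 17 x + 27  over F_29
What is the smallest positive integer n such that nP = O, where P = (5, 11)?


Compute successive multiples of P until we hit O:
  1P = (5, 11)
  2P = (13, 3)
  3P = (12, 25)
  4P = (16, 25)
  5P = (24, 7)
  6P = (28, 3)
  7P = (1, 4)
  8P = (17, 26)
  ... (continuing to 26P)
  26P = O

ord(P) = 26


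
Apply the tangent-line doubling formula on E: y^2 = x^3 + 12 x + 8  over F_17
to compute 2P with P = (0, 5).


Doubling: s = (3 x1^2 + a) / (2 y1)
s = (3*0^2 + 12) / (2*5) mod 17 = 8
x3 = s^2 - 2 x1 mod 17 = 8^2 - 2*0 = 13
y3 = s (x1 - x3) - y1 mod 17 = 8 * (0 - 13) - 5 = 10

2P = (13, 10)


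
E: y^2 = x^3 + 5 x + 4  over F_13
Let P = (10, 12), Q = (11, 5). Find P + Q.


P != Q, so use the chord formula.
s = (y2 - y1) / (x2 - x1) = (6) / (1) mod 13 = 6
x3 = s^2 - x1 - x2 mod 13 = 6^2 - 10 - 11 = 2
y3 = s (x1 - x3) - y1 mod 13 = 6 * (10 - 2) - 12 = 10

P + Q = (2, 10)


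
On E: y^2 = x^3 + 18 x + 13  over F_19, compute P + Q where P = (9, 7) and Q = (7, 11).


P != Q, so use the chord formula.
s = (y2 - y1) / (x2 - x1) = (4) / (17) mod 19 = 17
x3 = s^2 - x1 - x2 mod 19 = 17^2 - 9 - 7 = 7
y3 = s (x1 - x3) - y1 mod 19 = 17 * (9 - 7) - 7 = 8

P + Q = (7, 8)


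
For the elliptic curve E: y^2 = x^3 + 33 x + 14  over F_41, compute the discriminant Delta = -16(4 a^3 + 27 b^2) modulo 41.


4 a^3 + 27 b^2 = 4*33^3 + 27*14^2 = 143748 + 5292 = 149040
Delta = -16 * (149040) = -2384640
Delta mod 41 = 2

Delta = 2 (mod 41)


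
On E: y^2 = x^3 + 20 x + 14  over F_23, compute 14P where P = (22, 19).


k = 14 = 1110_2 (binary, LSB first: 0111)
Double-and-add from P = (22, 19):
  bit 0 = 0: acc unchanged = O
  bit 1 = 1: acc = O + (2, 4) = (2, 4)
  bit 2 = 1: acc = (2, 4) + (12, 2) = (21, 9)
  bit 3 = 1: acc = (21, 9) + (3, 3) = (17, 0)

14P = (17, 0)


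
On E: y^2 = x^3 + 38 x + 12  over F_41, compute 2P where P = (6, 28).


Doubling: s = (3 x1^2 + a) / (2 y1)
s = (3*6^2 + 38) / (2*28) mod 41 = 7
x3 = s^2 - 2 x1 mod 41 = 7^2 - 2*6 = 37
y3 = s (x1 - x3) - y1 mod 41 = 7 * (6 - 37) - 28 = 1

2P = (37, 1)


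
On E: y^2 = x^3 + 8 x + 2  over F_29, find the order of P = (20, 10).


Compute successive multiples of P until we hit O:
  1P = (20, 10)
  2P = (11, 0)
  3P = (20, 19)
  4P = O

ord(P) = 4


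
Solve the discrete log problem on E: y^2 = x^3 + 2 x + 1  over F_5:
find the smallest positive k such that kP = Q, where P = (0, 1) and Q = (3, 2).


Enumerate multiples of P until we hit Q = (3, 2):
  1P = (0, 1)
  2P = (1, 3)
  3P = (3, 3)
  4P = (3, 2)
Match found at i = 4.

k = 4


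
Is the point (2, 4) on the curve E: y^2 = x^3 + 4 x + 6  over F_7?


Check whether y^2 = x^3 + 4 x + 6 (mod 7) for (x, y) = (2, 4).
LHS: y^2 = 4^2 mod 7 = 2
RHS: x^3 + 4 x + 6 = 2^3 + 4*2 + 6 mod 7 = 1
LHS != RHS

No, not on the curve


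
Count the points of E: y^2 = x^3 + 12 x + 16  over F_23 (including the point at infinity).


For each x in F_23, count y with y^2 = x^3 + 12 x + 16 mod 23:
  x = 0: RHS = 16, y in [4, 19]  -> 2 point(s)
  x = 1: RHS = 6, y in [11, 12]  -> 2 point(s)
  x = 2: RHS = 2, y in [5, 18]  -> 2 point(s)
  x = 4: RHS = 13, y in [6, 17]  -> 2 point(s)
  x = 7: RHS = 6, y in [11, 12]  -> 2 point(s)
  x = 8: RHS = 3, y in [7, 16]  -> 2 point(s)
  x = 9: RHS = 2, y in [5, 18]  -> 2 point(s)
  x = 10: RHS = 9, y in [3, 20]  -> 2 point(s)
  x = 12: RHS = 2, y in [5, 18]  -> 2 point(s)
  x = 13: RHS = 0, y in [0]  -> 1 point(s)
  x = 15: RHS = 6, y in [11, 12]  -> 2 point(s)
  x = 16: RHS = 3, y in [7, 16]  -> 2 point(s)
  x = 17: RHS = 4, y in [2, 21]  -> 2 point(s)
  x = 22: RHS = 3, y in [7, 16]  -> 2 point(s)
Affine points: 27. Add the point at infinity: total = 28.

#E(F_23) = 28


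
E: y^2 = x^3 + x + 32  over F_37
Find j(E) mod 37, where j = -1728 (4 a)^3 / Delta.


Delta = -16(4 a^3 + 27 b^2) mod 37 = 14
-1728 * (4 a)^3 = -1728 * (4*1)^3 mod 37 = 1
j = 1 * 14^(-1) mod 37 = 8

j = 8 (mod 37)


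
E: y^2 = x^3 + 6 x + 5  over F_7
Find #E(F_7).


For each x in F_7, count y with y^2 = x^3 + 6 x + 5 mod 7:
  x = 2: RHS = 4, y in [2, 5]  -> 2 point(s)
  x = 3: RHS = 1, y in [1, 6]  -> 2 point(s)
  x = 4: RHS = 2, y in [3, 4]  -> 2 point(s)
Affine points: 6. Add the point at infinity: total = 7.

#E(F_7) = 7


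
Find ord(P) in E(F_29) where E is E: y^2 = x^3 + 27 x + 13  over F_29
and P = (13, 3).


Compute successive multiples of P until we hit O:
  1P = (13, 3)
  2P = (7, 9)
  3P = (10, 23)
  4P = (15, 20)
  5P = (8, 25)
  6P = (3, 11)
  7P = (9, 17)
  8P = (12, 8)
  ... (continuing to 25P)
  25P = O

ord(P) = 25


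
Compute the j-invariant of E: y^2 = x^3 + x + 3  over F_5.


Delta = -16(4 a^3 + 27 b^2) mod 5 = 3
-1728 * (4 a)^3 = -1728 * (4*1)^3 mod 5 = 3
j = 3 * 3^(-1) mod 5 = 1

j = 1 (mod 5)


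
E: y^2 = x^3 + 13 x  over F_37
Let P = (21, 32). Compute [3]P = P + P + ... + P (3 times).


k = 3 = 11_2 (binary, LSB first: 11)
Double-and-add from P = (21, 32):
  bit 0 = 1: acc = O + (21, 32) = (21, 32)
  bit 1 = 1: acc = (21, 32) + (7, 29) = (30, 11)

3P = (30, 11)


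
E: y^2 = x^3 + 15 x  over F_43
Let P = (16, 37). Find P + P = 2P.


Doubling: s = (3 x1^2 + a) / (2 y1)
s = (3*16^2 + 15) / (2*37) mod 43 = 10
x3 = s^2 - 2 x1 mod 43 = 10^2 - 2*16 = 25
y3 = s (x1 - x3) - y1 mod 43 = 10 * (16 - 25) - 37 = 2

2P = (25, 2)


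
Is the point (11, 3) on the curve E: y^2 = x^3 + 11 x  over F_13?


Check whether y^2 = x^3 + 11 x + 0 (mod 13) for (x, y) = (11, 3).
LHS: y^2 = 3^2 mod 13 = 9
RHS: x^3 + 11 x + 0 = 11^3 + 11*11 + 0 mod 13 = 9
LHS = RHS

Yes, on the curve


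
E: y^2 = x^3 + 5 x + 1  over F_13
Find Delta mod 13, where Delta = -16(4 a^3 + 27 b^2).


4 a^3 + 27 b^2 = 4*5^3 + 27*1^2 = 500 + 27 = 527
Delta = -16 * (527) = -8432
Delta mod 13 = 5

Delta = 5 (mod 13)


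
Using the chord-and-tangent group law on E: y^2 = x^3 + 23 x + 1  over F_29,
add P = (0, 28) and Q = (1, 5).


P != Q, so use the chord formula.
s = (y2 - y1) / (x2 - x1) = (6) / (1) mod 29 = 6
x3 = s^2 - x1 - x2 mod 29 = 6^2 - 0 - 1 = 6
y3 = s (x1 - x3) - y1 mod 29 = 6 * (0 - 6) - 28 = 23

P + Q = (6, 23)


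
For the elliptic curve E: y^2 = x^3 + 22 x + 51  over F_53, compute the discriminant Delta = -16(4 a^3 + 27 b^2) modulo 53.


4 a^3 + 27 b^2 = 4*22^3 + 27*51^2 = 42592 + 70227 = 112819
Delta = -16 * (112819) = -1805104
Delta mod 53 = 23

Delta = 23 (mod 53)


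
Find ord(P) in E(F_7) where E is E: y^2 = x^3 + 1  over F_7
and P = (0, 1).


Compute successive multiples of P until we hit O:
  1P = (0, 1)
  2P = (0, 6)
  3P = O

ord(P) = 3


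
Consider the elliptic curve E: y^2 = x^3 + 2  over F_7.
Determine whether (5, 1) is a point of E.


Check whether y^2 = x^3 + 0 x + 2 (mod 7) for (x, y) = (5, 1).
LHS: y^2 = 1^2 mod 7 = 1
RHS: x^3 + 0 x + 2 = 5^3 + 0*5 + 2 mod 7 = 1
LHS = RHS

Yes, on the curve


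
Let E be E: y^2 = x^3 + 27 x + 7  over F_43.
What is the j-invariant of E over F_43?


Delta = -16(4 a^3 + 27 b^2) mod 43 = 4
-1728 * (4 a)^3 = -1728 * (4*27)^3 mod 43 = 42
j = 42 * 4^(-1) mod 43 = 32

j = 32 (mod 43)


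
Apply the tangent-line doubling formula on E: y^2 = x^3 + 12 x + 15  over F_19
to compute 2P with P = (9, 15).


Doubling: s = (3 x1^2 + a) / (2 y1)
s = (3*9^2 + 12) / (2*15) mod 19 = 18
x3 = s^2 - 2 x1 mod 19 = 18^2 - 2*9 = 2
y3 = s (x1 - x3) - y1 mod 19 = 18 * (9 - 2) - 15 = 16

2P = (2, 16)


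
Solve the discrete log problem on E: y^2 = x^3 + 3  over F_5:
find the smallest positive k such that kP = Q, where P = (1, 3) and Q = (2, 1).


Enumerate multiples of P until we hit Q = (2, 1):
  1P = (1, 3)
  2P = (2, 4)
  3P = (3, 0)
  4P = (2, 1)
Match found at i = 4.

k = 4


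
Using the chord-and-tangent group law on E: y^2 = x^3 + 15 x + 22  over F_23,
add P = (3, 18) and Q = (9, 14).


P != Q, so use the chord formula.
s = (y2 - y1) / (x2 - x1) = (19) / (6) mod 23 = 7
x3 = s^2 - x1 - x2 mod 23 = 7^2 - 3 - 9 = 14
y3 = s (x1 - x3) - y1 mod 23 = 7 * (3 - 14) - 18 = 20

P + Q = (14, 20)


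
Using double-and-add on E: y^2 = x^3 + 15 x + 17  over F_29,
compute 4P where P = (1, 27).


k = 4 = 100_2 (binary, LSB first: 001)
Double-and-add from P = (1, 27):
  bit 0 = 0: acc unchanged = O
  bit 1 = 0: acc unchanged = O
  bit 2 = 1: acc = O + (23, 1) = (23, 1)

4P = (23, 1)


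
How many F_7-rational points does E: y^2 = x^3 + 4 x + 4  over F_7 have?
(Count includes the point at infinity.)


For each x in F_7, count y with y^2 = x^3 + 4 x + 4 mod 7:
  x = 0: RHS = 4, y in [2, 5]  -> 2 point(s)
  x = 1: RHS = 2, y in [3, 4]  -> 2 point(s)
  x = 3: RHS = 1, y in [1, 6]  -> 2 point(s)
  x = 4: RHS = 0, y in [0]  -> 1 point(s)
  x = 5: RHS = 2, y in [3, 4]  -> 2 point(s)
Affine points: 9. Add the point at infinity: total = 10.

#E(F_7) = 10


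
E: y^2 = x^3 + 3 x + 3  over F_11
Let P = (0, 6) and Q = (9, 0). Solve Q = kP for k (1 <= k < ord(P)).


Enumerate multiples of P until we hit Q = (9, 0):
  1P = (0, 6)
  2P = (9, 0)
Match found at i = 2.

k = 2


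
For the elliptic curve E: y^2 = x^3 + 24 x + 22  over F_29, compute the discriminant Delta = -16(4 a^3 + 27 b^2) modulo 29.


4 a^3 + 27 b^2 = 4*24^3 + 27*22^2 = 55296 + 13068 = 68364
Delta = -16 * (68364) = -1093824
Delta mod 29 = 27

Delta = 27 (mod 29)


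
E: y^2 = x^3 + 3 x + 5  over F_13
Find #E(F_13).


For each x in F_13, count y with y^2 = x^3 + 3 x + 5 mod 13:
  x = 1: RHS = 9, y in [3, 10]  -> 2 point(s)
  x = 4: RHS = 3, y in [4, 9]  -> 2 point(s)
  x = 11: RHS = 4, y in [2, 11]  -> 2 point(s)
  x = 12: RHS = 1, y in [1, 12]  -> 2 point(s)
Affine points: 8. Add the point at infinity: total = 9.

#E(F_13) = 9


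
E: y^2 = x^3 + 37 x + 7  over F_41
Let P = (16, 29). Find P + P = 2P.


Doubling: s = (3 x1^2 + a) / (2 y1)
s = (3*16^2 + 37) / (2*29) mod 41 = 16
x3 = s^2 - 2 x1 mod 41 = 16^2 - 2*16 = 19
y3 = s (x1 - x3) - y1 mod 41 = 16 * (16 - 19) - 29 = 5

2P = (19, 5)


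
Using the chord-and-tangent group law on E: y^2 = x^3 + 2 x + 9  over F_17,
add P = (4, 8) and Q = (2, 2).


P != Q, so use the chord formula.
s = (y2 - y1) / (x2 - x1) = (11) / (15) mod 17 = 3
x3 = s^2 - x1 - x2 mod 17 = 3^2 - 4 - 2 = 3
y3 = s (x1 - x3) - y1 mod 17 = 3 * (4 - 3) - 8 = 12

P + Q = (3, 12)


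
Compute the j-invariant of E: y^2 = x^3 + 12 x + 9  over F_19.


Delta = -16(4 a^3 + 27 b^2) mod 19 = 13
-1728 * (4 a)^3 = -1728 * (4*12)^3 mod 19 = 12
j = 12 * 13^(-1) mod 19 = 17

j = 17 (mod 19)


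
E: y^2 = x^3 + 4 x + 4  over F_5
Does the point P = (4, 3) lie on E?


Check whether y^2 = x^3 + 4 x + 4 (mod 5) for (x, y) = (4, 3).
LHS: y^2 = 3^2 mod 5 = 4
RHS: x^3 + 4 x + 4 = 4^3 + 4*4 + 4 mod 5 = 4
LHS = RHS

Yes, on the curve


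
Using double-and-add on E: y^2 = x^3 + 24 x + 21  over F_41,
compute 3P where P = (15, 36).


k = 3 = 11_2 (binary, LSB first: 11)
Double-and-add from P = (15, 36):
  bit 0 = 1: acc = O + (15, 36) = (15, 36)
  bit 1 = 1: acc = (15, 36) + (34, 17) = (34, 24)

3P = (34, 24)


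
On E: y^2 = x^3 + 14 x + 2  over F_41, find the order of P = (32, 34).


Compute successive multiples of P until we hit O:
  1P = (32, 34)
  2P = (0, 17)
  3P = (7, 19)
  4P = (4, 32)
  5P = (14, 20)
  6P = (28, 1)
  7P = (26, 36)
  8P = (15, 15)
  ... (continuing to 32P)
  32P = O

ord(P) = 32


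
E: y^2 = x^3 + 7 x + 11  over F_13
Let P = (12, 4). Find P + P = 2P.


Doubling: s = (3 x1^2 + a) / (2 y1)
s = (3*12^2 + 7) / (2*4) mod 13 = 11
x3 = s^2 - 2 x1 mod 13 = 11^2 - 2*12 = 6
y3 = s (x1 - x3) - y1 mod 13 = 11 * (12 - 6) - 4 = 10

2P = (6, 10)


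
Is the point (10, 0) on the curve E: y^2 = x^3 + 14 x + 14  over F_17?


Check whether y^2 = x^3 + 14 x + 14 (mod 17) for (x, y) = (10, 0).
LHS: y^2 = 0^2 mod 17 = 0
RHS: x^3 + 14 x + 14 = 10^3 + 14*10 + 14 mod 17 = 15
LHS != RHS

No, not on the curve


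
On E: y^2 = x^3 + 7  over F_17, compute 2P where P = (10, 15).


k = 2 = 10_2 (binary, LSB first: 01)
Double-and-add from P = (10, 15):
  bit 0 = 0: acc unchanged = O
  bit 1 = 1: acc = O + (12, 16) = (12, 16)

2P = (12, 16)


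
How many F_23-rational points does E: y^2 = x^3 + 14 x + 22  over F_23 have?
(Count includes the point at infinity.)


For each x in F_23, count y with y^2 = x^3 + 14 x + 22 mod 23:
  x = 2: RHS = 12, y in [9, 14]  -> 2 point(s)
  x = 4: RHS = 4, y in [2, 21]  -> 2 point(s)
  x = 6: RHS = 0, y in [0]  -> 1 point(s)
  x = 7: RHS = 3, y in [7, 16]  -> 2 point(s)
  x = 8: RHS = 2, y in [5, 18]  -> 2 point(s)
  x = 9: RHS = 3, y in [7, 16]  -> 2 point(s)
  x = 10: RHS = 12, y in [9, 14]  -> 2 point(s)
  x = 11: RHS = 12, y in [9, 14]  -> 2 point(s)
  x = 12: RHS = 9, y in [3, 20]  -> 2 point(s)
  x = 13: RHS = 9, y in [3, 20]  -> 2 point(s)
  x = 14: RHS = 18, y in [8, 15]  -> 2 point(s)
  x = 16: RHS = 18, y in [8, 15]  -> 2 point(s)
  x = 21: RHS = 9, y in [3, 20]  -> 2 point(s)
Affine points: 25. Add the point at infinity: total = 26.

#E(F_23) = 26


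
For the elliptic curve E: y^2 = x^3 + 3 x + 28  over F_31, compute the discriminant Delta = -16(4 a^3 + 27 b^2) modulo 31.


4 a^3 + 27 b^2 = 4*3^3 + 27*28^2 = 108 + 21168 = 21276
Delta = -16 * (21276) = -340416
Delta mod 31 = 26

Delta = 26 (mod 31)


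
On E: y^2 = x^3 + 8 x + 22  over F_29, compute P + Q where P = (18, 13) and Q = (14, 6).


P != Q, so use the chord formula.
s = (y2 - y1) / (x2 - x1) = (22) / (25) mod 29 = 9
x3 = s^2 - x1 - x2 mod 29 = 9^2 - 18 - 14 = 20
y3 = s (x1 - x3) - y1 mod 29 = 9 * (18 - 20) - 13 = 27

P + Q = (20, 27)


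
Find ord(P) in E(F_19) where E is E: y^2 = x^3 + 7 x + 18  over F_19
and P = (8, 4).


Compute successive multiples of P until we hit O:
  1P = (8, 4)
  2P = (1, 11)
  3P = (11, 18)
  4P = (7, 7)
  5P = (13, 11)
  6P = (3, 3)
  7P = (5, 8)
  8P = (12, 14)
  ... (continuing to 19P)
  19P = O

ord(P) = 19


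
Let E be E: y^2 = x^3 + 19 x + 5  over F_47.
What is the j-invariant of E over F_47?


Delta = -16(4 a^3 + 27 b^2) mod 47 = 14
-1728 * (4 a)^3 = -1728 * (4*19)^3 mod 47 = 3
j = 3 * 14^(-1) mod 47 = 17

j = 17 (mod 47)


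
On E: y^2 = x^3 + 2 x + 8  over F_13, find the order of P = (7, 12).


Compute successive multiples of P until we hit O:
  1P = (7, 12)
  2P = (8, 4)
  3P = (10, 12)
  4P = (9, 1)
  5P = (11, 10)
  6P = (5, 0)
  7P = (11, 3)
  8P = (9, 12)
  ... (continuing to 12P)
  12P = O

ord(P) = 12


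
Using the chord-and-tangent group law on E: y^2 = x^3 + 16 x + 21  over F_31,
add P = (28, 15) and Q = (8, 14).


P != Q, so use the chord formula.
s = (y2 - y1) / (x2 - x1) = (30) / (11) mod 31 = 14
x3 = s^2 - x1 - x2 mod 31 = 14^2 - 28 - 8 = 5
y3 = s (x1 - x3) - y1 mod 31 = 14 * (28 - 5) - 15 = 28

P + Q = (5, 28)


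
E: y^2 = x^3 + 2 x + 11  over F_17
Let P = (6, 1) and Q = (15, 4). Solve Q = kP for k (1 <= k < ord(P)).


Enumerate multiples of P until we hit Q = (15, 4):
  1P = (6, 1)
  2P = (4, 7)
  3P = (16, 12)
  4P = (11, 2)
  5P = (15, 4)
Match found at i = 5.

k = 5


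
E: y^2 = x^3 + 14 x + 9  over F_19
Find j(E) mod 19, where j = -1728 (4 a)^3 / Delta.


Delta = -16(4 a^3 + 27 b^2) mod 19 = 7
-1728 * (4 a)^3 = -1728 * (4*14)^3 mod 19 = 18
j = 18 * 7^(-1) mod 19 = 8

j = 8 (mod 19)


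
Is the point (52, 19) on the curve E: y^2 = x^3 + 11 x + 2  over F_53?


Check whether y^2 = x^3 + 11 x + 2 (mod 53) for (x, y) = (52, 19).
LHS: y^2 = 19^2 mod 53 = 43
RHS: x^3 + 11 x + 2 = 52^3 + 11*52 + 2 mod 53 = 43
LHS = RHS

Yes, on the curve


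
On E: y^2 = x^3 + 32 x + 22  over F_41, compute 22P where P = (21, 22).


k = 22 = 10110_2 (binary, LSB first: 01101)
Double-and-add from P = (21, 22):
  bit 0 = 0: acc unchanged = O
  bit 1 = 1: acc = O + (4, 3) = (4, 3)
  bit 2 = 1: acc = (4, 3) + (24, 31) = (33, 22)
  bit 3 = 0: acc unchanged = (33, 22)
  bit 4 = 1: acc = (33, 22) + (15, 33) = (14, 37)

22P = (14, 37)


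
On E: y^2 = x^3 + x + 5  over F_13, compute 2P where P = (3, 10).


Doubling: s = (3 x1^2 + a) / (2 y1)
s = (3*3^2 + 1) / (2*10) mod 13 = 4
x3 = s^2 - 2 x1 mod 13 = 4^2 - 2*3 = 10
y3 = s (x1 - x3) - y1 mod 13 = 4 * (3 - 10) - 10 = 1

2P = (10, 1)


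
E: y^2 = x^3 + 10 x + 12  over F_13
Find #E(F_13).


For each x in F_13, count y with y^2 = x^3 + 10 x + 12 mod 13:
  x = 0: RHS = 12, y in [5, 8]  -> 2 point(s)
  x = 1: RHS = 10, y in [6, 7]  -> 2 point(s)
  x = 2: RHS = 1, y in [1, 12]  -> 2 point(s)
  x = 3: RHS = 4, y in [2, 11]  -> 2 point(s)
  x = 4: RHS = 12, y in [5, 8]  -> 2 point(s)
  x = 7: RHS = 9, y in [3, 10]  -> 2 point(s)
  x = 9: RHS = 12, y in [5, 8]  -> 2 point(s)
  x = 11: RHS = 10, y in [6, 7]  -> 2 point(s)
  x = 12: RHS = 1, y in [1, 12]  -> 2 point(s)
Affine points: 18. Add the point at infinity: total = 19.

#E(F_13) = 19


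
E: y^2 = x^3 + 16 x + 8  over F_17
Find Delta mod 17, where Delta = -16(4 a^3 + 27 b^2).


4 a^3 + 27 b^2 = 4*16^3 + 27*8^2 = 16384 + 1728 = 18112
Delta = -16 * (18112) = -289792
Delta mod 17 = 7

Delta = 7 (mod 17)


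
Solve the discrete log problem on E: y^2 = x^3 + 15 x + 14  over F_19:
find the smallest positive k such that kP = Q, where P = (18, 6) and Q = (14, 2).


Enumerate multiples of P until we hit Q = (14, 2):
  1P = (18, 6)
  2P = (9, 17)
  3P = (1, 7)
  4P = (5, 10)
  5P = (7, 14)
  6P = (14, 17)
  7P = (10, 10)
  8P = (15, 2)
  9P = (11, 16)
  10P = (6, 4)
  11P = (4, 9)
  12P = (8, 0)
  13P = (4, 10)
  14P = (6, 15)
  15P = (11, 3)
  16P = (15, 17)
  17P = (10, 9)
  18P = (14, 2)
Match found at i = 18.

k = 18


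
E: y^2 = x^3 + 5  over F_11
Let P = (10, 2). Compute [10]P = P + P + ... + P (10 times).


k = 10 = 1010_2 (binary, LSB first: 0101)
Double-and-add from P = (10, 2):
  bit 0 = 0: acc unchanged = O
  bit 1 = 1: acc = O + (6, 1) = (6, 1)
  bit 2 = 0: acc unchanged = (6, 1)
  bit 3 = 1: acc = (6, 1) + (0, 7) = (6, 10)

10P = (6, 10)


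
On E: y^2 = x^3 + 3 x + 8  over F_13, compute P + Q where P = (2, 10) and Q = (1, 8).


P != Q, so use the chord formula.
s = (y2 - y1) / (x2 - x1) = (11) / (12) mod 13 = 2
x3 = s^2 - x1 - x2 mod 13 = 2^2 - 2 - 1 = 1
y3 = s (x1 - x3) - y1 mod 13 = 2 * (2 - 1) - 10 = 5

P + Q = (1, 5)


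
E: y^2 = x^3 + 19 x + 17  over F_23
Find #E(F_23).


For each x in F_23, count y with y^2 = x^3 + 19 x + 17 mod 23:
  x = 3: RHS = 9, y in [3, 20]  -> 2 point(s)
  x = 6: RHS = 2, y in [5, 18]  -> 2 point(s)
  x = 11: RHS = 16, y in [4, 19]  -> 2 point(s)
  x = 12: RHS = 18, y in [8, 15]  -> 2 point(s)
  x = 13: RHS = 0, y in [0]  -> 1 point(s)
  x = 16: RHS = 1, y in [1, 22]  -> 2 point(s)
  x = 17: RHS = 9, y in [3, 20]  -> 2 point(s)
  x = 18: RHS = 4, y in [2, 21]  -> 2 point(s)
  x = 20: RHS = 2, y in [5, 18]  -> 2 point(s)
Affine points: 17. Add the point at infinity: total = 18.

#E(F_23) = 18


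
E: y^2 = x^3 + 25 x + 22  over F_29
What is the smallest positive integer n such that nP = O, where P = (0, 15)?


Compute successive multiples of P until we hit O:
  1P = (0, 15)
  2P = (16, 20)
  3P = (8, 26)
  4P = (17, 16)
  5P = (11, 27)
  6P = (12, 22)
  7P = (26, 23)
  8P = (23, 27)
  ... (continuing to 33P)
  33P = O

ord(P) = 33


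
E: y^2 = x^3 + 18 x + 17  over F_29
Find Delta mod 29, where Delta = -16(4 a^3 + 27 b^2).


4 a^3 + 27 b^2 = 4*18^3 + 27*17^2 = 23328 + 7803 = 31131
Delta = -16 * (31131) = -498096
Delta mod 29 = 8

Delta = 8 (mod 29)


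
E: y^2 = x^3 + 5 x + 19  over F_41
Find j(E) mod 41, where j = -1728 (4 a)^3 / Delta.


Delta = -16(4 a^3 + 27 b^2) mod 41 = 7
-1728 * (4 a)^3 = -1728 * (4*5)^3 mod 41 = 11
j = 11 * 7^(-1) mod 41 = 25

j = 25 (mod 41)


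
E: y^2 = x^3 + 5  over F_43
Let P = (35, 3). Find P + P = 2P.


Doubling: s = (3 x1^2 + a) / (2 y1)
s = (3*35^2 + 0) / (2*3) mod 43 = 32
x3 = s^2 - 2 x1 mod 43 = 32^2 - 2*35 = 8
y3 = s (x1 - x3) - y1 mod 43 = 32 * (35 - 8) - 3 = 1

2P = (8, 1)


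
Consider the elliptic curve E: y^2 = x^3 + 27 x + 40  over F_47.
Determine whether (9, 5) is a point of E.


Check whether y^2 = x^3 + 27 x + 40 (mod 47) for (x, y) = (9, 5).
LHS: y^2 = 5^2 mod 47 = 25
RHS: x^3 + 27 x + 40 = 9^3 + 27*9 + 40 mod 47 = 25
LHS = RHS

Yes, on the curve


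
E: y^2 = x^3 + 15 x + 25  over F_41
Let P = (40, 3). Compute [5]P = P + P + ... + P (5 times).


k = 5 = 101_2 (binary, LSB first: 101)
Double-and-add from P = (40, 3):
  bit 0 = 1: acc = O + (40, 3) = (40, 3)
  bit 1 = 0: acc unchanged = (40, 3)
  bit 2 = 1: acc = (40, 3) + (1, 0) = (33, 7)

5P = (33, 7)


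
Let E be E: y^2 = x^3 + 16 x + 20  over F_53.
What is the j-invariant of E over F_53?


Delta = -16(4 a^3 + 27 b^2) mod 53 = 27
-1728 * (4 a)^3 = -1728 * (4*16)^3 mod 53 = 20
j = 20 * 27^(-1) mod 53 = 40

j = 40 (mod 53)


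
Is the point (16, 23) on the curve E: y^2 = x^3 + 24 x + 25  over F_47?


Check whether y^2 = x^3 + 24 x + 25 (mod 47) for (x, y) = (16, 23).
LHS: y^2 = 23^2 mod 47 = 12
RHS: x^3 + 24 x + 25 = 16^3 + 24*16 + 25 mod 47 = 40
LHS != RHS

No, not on the curve


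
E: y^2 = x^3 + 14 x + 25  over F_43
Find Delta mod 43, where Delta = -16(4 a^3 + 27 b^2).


4 a^3 + 27 b^2 = 4*14^3 + 27*25^2 = 10976 + 16875 = 27851
Delta = -16 * (27851) = -445616
Delta mod 43 = 36

Delta = 36 (mod 43)


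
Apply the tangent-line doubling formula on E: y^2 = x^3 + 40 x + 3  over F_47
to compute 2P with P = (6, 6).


Doubling: s = (3 x1^2 + a) / (2 y1)
s = (3*6^2 + 40) / (2*6) mod 47 = 28
x3 = s^2 - 2 x1 mod 47 = 28^2 - 2*6 = 20
y3 = s (x1 - x3) - y1 mod 47 = 28 * (6 - 20) - 6 = 25

2P = (20, 25)


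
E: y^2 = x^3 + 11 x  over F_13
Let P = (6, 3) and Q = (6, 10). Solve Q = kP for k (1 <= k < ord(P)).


Enumerate multiples of P until we hit Q = (6, 10):
  1P = (6, 3)
  2P = (4, 2)
  3P = (0, 0)
  4P = (4, 11)
  5P = (6, 10)
Match found at i = 5.

k = 5


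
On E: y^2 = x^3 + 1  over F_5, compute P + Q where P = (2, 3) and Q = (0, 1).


P != Q, so use the chord formula.
s = (y2 - y1) / (x2 - x1) = (3) / (3) mod 5 = 1
x3 = s^2 - x1 - x2 mod 5 = 1^2 - 2 - 0 = 4
y3 = s (x1 - x3) - y1 mod 5 = 1 * (2 - 4) - 3 = 0

P + Q = (4, 0)


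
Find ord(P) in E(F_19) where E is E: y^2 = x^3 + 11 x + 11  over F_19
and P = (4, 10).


Compute successive multiples of P until we hit O:
  1P = (4, 10)
  2P = (15, 6)
  3P = (5, 18)
  4P = (17, 0)
  5P = (5, 1)
  6P = (15, 13)
  7P = (4, 9)
  8P = O

ord(P) = 8


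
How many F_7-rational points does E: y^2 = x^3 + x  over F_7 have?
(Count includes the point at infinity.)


For each x in F_7, count y with y^2 = x^3 + 1 x + 0 mod 7:
  x = 0: RHS = 0, y in [0]  -> 1 point(s)
  x = 1: RHS = 2, y in [3, 4]  -> 2 point(s)
  x = 3: RHS = 2, y in [3, 4]  -> 2 point(s)
  x = 5: RHS = 4, y in [2, 5]  -> 2 point(s)
Affine points: 7. Add the point at infinity: total = 8.

#E(F_7) = 8


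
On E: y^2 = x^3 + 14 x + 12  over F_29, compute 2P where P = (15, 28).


Doubling: s = (3 x1^2 + a) / (2 y1)
s = (3*15^2 + 14) / (2*28) mod 29 = 18
x3 = s^2 - 2 x1 mod 29 = 18^2 - 2*15 = 4
y3 = s (x1 - x3) - y1 mod 29 = 18 * (15 - 4) - 28 = 25

2P = (4, 25)


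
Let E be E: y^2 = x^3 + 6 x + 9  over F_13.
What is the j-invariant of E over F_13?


Delta = -16(4 a^3 + 27 b^2) mod 13 = 12
-1728 * (4 a)^3 = -1728 * (4*6)^3 mod 13 = 5
j = 5 * 12^(-1) mod 13 = 8

j = 8 (mod 13)


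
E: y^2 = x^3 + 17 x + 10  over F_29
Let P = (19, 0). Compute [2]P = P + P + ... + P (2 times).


k = 2 = 10_2 (binary, LSB first: 01)
Double-and-add from P = (19, 0):
  bit 0 = 0: acc unchanged = O
  bit 1 = 1: acc = O + O = O

2P = O


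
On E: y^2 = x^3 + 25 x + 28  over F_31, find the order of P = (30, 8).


Compute successive multiples of P until we hit O:
  1P = (30, 8)
  2P = (7, 9)
  3P = (10, 10)
  4P = (0, 20)
  5P = (21, 7)
  6P = (29, 30)
  7P = (22, 2)
  8P = (28, 9)
  ... (continuing to 23P)
  23P = O

ord(P) = 23


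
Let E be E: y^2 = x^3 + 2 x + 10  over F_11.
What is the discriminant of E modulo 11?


4 a^3 + 27 b^2 = 4*2^3 + 27*10^2 = 32 + 2700 = 2732
Delta = -16 * (2732) = -43712
Delta mod 11 = 2

Delta = 2 (mod 11)


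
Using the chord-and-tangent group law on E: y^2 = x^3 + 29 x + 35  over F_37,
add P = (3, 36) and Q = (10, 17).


P != Q, so use the chord formula.
s = (y2 - y1) / (x2 - x1) = (18) / (7) mod 37 = 29
x3 = s^2 - x1 - x2 mod 37 = 29^2 - 3 - 10 = 14
y3 = s (x1 - x3) - y1 mod 37 = 29 * (3 - 14) - 36 = 15

P + Q = (14, 15)


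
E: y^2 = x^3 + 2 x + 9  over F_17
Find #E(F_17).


For each x in F_17, count y with y^2 = x^3 + 2 x + 9 mod 17:
  x = 0: RHS = 9, y in [3, 14]  -> 2 point(s)
  x = 2: RHS = 4, y in [2, 15]  -> 2 point(s)
  x = 3: RHS = 8, y in [5, 12]  -> 2 point(s)
  x = 4: RHS = 13, y in [8, 9]  -> 2 point(s)
  x = 5: RHS = 8, y in [5, 12]  -> 2 point(s)
  x = 6: RHS = 16, y in [4, 13]  -> 2 point(s)
  x = 7: RHS = 9, y in [3, 14]  -> 2 point(s)
  x = 9: RHS = 8, y in [5, 12]  -> 2 point(s)
  x = 10: RHS = 9, y in [3, 14]  -> 2 point(s)
  x = 11: RHS = 2, y in [6, 11]  -> 2 point(s)
Affine points: 20. Add the point at infinity: total = 21.

#E(F_17) = 21


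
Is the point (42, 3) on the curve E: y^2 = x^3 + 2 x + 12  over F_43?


Check whether y^2 = x^3 + 2 x + 12 (mod 43) for (x, y) = (42, 3).
LHS: y^2 = 3^2 mod 43 = 9
RHS: x^3 + 2 x + 12 = 42^3 + 2*42 + 12 mod 43 = 9
LHS = RHS

Yes, on the curve


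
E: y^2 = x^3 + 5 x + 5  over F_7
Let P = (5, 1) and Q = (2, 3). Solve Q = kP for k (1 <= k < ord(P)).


Enumerate multiples of P until we hit Q = (2, 3):
  1P = (5, 1)
  2P = (1, 5)
  3P = (2, 3)
Match found at i = 3.

k = 3


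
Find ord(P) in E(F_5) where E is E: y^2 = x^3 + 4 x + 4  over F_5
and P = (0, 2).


Compute successive multiples of P until we hit O:
  1P = (0, 2)
  2P = (1, 2)
  3P = (4, 3)
  4P = (2, 0)
  5P = (4, 2)
  6P = (1, 3)
  7P = (0, 3)
  8P = O

ord(P) = 8


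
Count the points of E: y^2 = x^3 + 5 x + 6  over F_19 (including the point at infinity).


For each x in F_19, count y with y^2 = x^3 + 5 x + 6 mod 19:
  x = 0: RHS = 6, y in [5, 14]  -> 2 point(s)
  x = 2: RHS = 5, y in [9, 10]  -> 2 point(s)
  x = 5: RHS = 4, y in [2, 17]  -> 2 point(s)
  x = 6: RHS = 5, y in [9, 10]  -> 2 point(s)
  x = 7: RHS = 4, y in [2, 17]  -> 2 point(s)
  x = 8: RHS = 7, y in [8, 11]  -> 2 point(s)
  x = 9: RHS = 1, y in [1, 18]  -> 2 point(s)
  x = 10: RHS = 11, y in [7, 12]  -> 2 point(s)
  x = 11: RHS = 5, y in [9, 10]  -> 2 point(s)
  x = 13: RHS = 7, y in [8, 11]  -> 2 point(s)
  x = 15: RHS = 17, y in [6, 13]  -> 2 point(s)
  x = 17: RHS = 7, y in [8, 11]  -> 2 point(s)
  x = 18: RHS = 0, y in [0]  -> 1 point(s)
Affine points: 25. Add the point at infinity: total = 26.

#E(F_19) = 26


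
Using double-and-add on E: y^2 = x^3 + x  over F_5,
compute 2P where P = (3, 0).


k = 2 = 10_2 (binary, LSB first: 01)
Double-and-add from P = (3, 0):
  bit 0 = 0: acc unchanged = O
  bit 1 = 1: acc = O + O = O

2P = O


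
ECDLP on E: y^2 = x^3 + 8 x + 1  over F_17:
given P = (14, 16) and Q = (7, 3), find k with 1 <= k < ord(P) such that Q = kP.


Enumerate multiples of P until we hit Q = (7, 3):
  1P = (14, 16)
  2P = (2, 12)
  3P = (3, 16)
  4P = (0, 1)
  5P = (11, 3)
  6P = (7, 3)
Match found at i = 6.

k = 6


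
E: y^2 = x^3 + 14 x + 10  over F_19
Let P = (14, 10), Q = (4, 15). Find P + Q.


P != Q, so use the chord formula.
s = (y2 - y1) / (x2 - x1) = (5) / (9) mod 19 = 9
x3 = s^2 - x1 - x2 mod 19 = 9^2 - 14 - 4 = 6
y3 = s (x1 - x3) - y1 mod 19 = 9 * (14 - 6) - 10 = 5

P + Q = (6, 5)


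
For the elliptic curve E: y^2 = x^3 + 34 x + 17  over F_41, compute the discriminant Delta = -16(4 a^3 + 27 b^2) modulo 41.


4 a^3 + 27 b^2 = 4*34^3 + 27*17^2 = 157216 + 7803 = 165019
Delta = -16 * (165019) = -2640304
Delta mod 41 = 14

Delta = 14 (mod 41)


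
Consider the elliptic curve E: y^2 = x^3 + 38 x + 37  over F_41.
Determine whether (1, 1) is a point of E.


Check whether y^2 = x^3 + 38 x + 37 (mod 41) for (x, y) = (1, 1).
LHS: y^2 = 1^2 mod 41 = 1
RHS: x^3 + 38 x + 37 = 1^3 + 38*1 + 37 mod 41 = 35
LHS != RHS

No, not on the curve


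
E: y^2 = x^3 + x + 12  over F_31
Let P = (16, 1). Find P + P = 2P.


Doubling: s = (3 x1^2 + a) / (2 y1)
s = (3*16^2 + 1) / (2*1) mod 31 = 28
x3 = s^2 - 2 x1 mod 31 = 28^2 - 2*16 = 8
y3 = s (x1 - x3) - y1 mod 31 = 28 * (16 - 8) - 1 = 6

2P = (8, 6)


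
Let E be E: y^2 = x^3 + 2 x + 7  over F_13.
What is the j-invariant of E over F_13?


Delta = -16(4 a^3 + 27 b^2) mod 13 = 4
-1728 * (4 a)^3 = -1728 * (4*2)^3 mod 13 = 5
j = 5 * 4^(-1) mod 13 = 11

j = 11 (mod 13)


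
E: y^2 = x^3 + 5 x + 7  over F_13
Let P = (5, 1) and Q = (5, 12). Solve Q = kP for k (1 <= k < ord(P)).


Enumerate multiples of P until we hit Q = (5, 12):
  1P = (5, 1)
  2P = (4, 0)
  3P = (5, 12)
Match found at i = 3.

k = 3


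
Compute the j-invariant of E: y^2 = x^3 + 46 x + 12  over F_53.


Delta = -16(4 a^3 + 27 b^2) mod 53 = 24
-1728 * (4 a)^3 = -1728 * (4*46)^3 mod 53 = 2
j = 2 * 24^(-1) mod 53 = 31

j = 31 (mod 53)


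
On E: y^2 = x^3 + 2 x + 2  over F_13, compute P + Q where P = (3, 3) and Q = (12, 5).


P != Q, so use the chord formula.
s = (y2 - y1) / (x2 - x1) = (2) / (9) mod 13 = 6
x3 = s^2 - x1 - x2 mod 13 = 6^2 - 3 - 12 = 8
y3 = s (x1 - x3) - y1 mod 13 = 6 * (3 - 8) - 3 = 6

P + Q = (8, 6)


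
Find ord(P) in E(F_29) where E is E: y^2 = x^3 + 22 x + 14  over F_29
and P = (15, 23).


Compute successive multiples of P until we hit O:
  1P = (15, 23)
  2P = (27, 7)
  3P = (21, 14)
  4P = (17, 9)
  5P = (17, 20)
  6P = (21, 15)
  7P = (27, 22)
  8P = (15, 6)
  ... (continuing to 9P)
  9P = O

ord(P) = 9


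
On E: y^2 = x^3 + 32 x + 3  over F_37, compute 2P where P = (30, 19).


Doubling: s = (3 x1^2 + a) / (2 y1)
s = (3*30^2 + 32) / (2*19) mod 37 = 31
x3 = s^2 - 2 x1 mod 37 = 31^2 - 2*30 = 13
y3 = s (x1 - x3) - y1 mod 37 = 31 * (30 - 13) - 19 = 27

2P = (13, 27)


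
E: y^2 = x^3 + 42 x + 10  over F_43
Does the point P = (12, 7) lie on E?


Check whether y^2 = x^3 + 42 x + 10 (mod 43) for (x, y) = (12, 7).
LHS: y^2 = 7^2 mod 43 = 6
RHS: x^3 + 42 x + 10 = 12^3 + 42*12 + 10 mod 43 = 6
LHS = RHS

Yes, on the curve


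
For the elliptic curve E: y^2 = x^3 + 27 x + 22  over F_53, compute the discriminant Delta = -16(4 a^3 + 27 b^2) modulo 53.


4 a^3 + 27 b^2 = 4*27^3 + 27*22^2 = 78732 + 13068 = 91800
Delta = -16 * (91800) = -1468800
Delta mod 53 = 42

Delta = 42 (mod 53)


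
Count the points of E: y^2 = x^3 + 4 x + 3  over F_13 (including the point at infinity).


For each x in F_13, count y with y^2 = x^3 + 4 x + 3 mod 13:
  x = 0: RHS = 3, y in [4, 9]  -> 2 point(s)
  x = 3: RHS = 3, y in [4, 9]  -> 2 point(s)
  x = 6: RHS = 9, y in [3, 10]  -> 2 point(s)
  x = 7: RHS = 10, y in [6, 7]  -> 2 point(s)
  x = 8: RHS = 1, y in [1, 12]  -> 2 point(s)
  x = 9: RHS = 1, y in [1, 12]  -> 2 point(s)
  x = 10: RHS = 3, y in [4, 9]  -> 2 point(s)
  x = 11: RHS = 0, y in [0]  -> 1 point(s)
Affine points: 15. Add the point at infinity: total = 16.

#E(F_13) = 16


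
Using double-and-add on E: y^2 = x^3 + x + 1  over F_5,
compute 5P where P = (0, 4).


k = 5 = 101_2 (binary, LSB first: 101)
Double-and-add from P = (0, 4):
  bit 0 = 1: acc = O + (0, 4) = (0, 4)
  bit 1 = 0: acc unchanged = (0, 4)
  bit 2 = 1: acc = (0, 4) + (3, 1) = (3, 4)

5P = (3, 4)


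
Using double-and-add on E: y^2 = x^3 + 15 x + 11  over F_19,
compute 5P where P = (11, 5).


k = 5 = 101_2 (binary, LSB first: 101)
Double-and-add from P = (11, 5):
  bit 0 = 1: acc = O + (11, 5) = (11, 5)
  bit 1 = 0: acc unchanged = (11, 5)
  bit 2 = 1: acc = (11, 5) + (0, 7) = (14, 18)

5P = (14, 18)


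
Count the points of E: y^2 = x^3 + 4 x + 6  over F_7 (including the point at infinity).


For each x in F_7, count y with y^2 = x^3 + 4 x + 6 mod 7:
  x = 1: RHS = 4, y in [2, 5]  -> 2 point(s)
  x = 2: RHS = 1, y in [1, 6]  -> 2 point(s)
  x = 4: RHS = 2, y in [3, 4]  -> 2 point(s)
  x = 5: RHS = 4, y in [2, 5]  -> 2 point(s)
  x = 6: RHS = 1, y in [1, 6]  -> 2 point(s)
Affine points: 10. Add the point at infinity: total = 11.

#E(F_7) = 11


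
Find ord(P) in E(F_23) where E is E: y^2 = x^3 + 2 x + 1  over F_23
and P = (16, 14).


Compute successive multiples of P until we hit O:
  1P = (16, 14)
  2P = (17, 16)
  3P = (17, 7)
  4P = (16, 9)
  5P = O

ord(P) = 5


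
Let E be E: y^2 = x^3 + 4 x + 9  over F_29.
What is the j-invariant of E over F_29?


Delta = -16(4 a^3 + 27 b^2) mod 29 = 4
-1728 * (4 a)^3 = -1728 * (4*4)^3 mod 29 = 26
j = 26 * 4^(-1) mod 29 = 21

j = 21 (mod 29)


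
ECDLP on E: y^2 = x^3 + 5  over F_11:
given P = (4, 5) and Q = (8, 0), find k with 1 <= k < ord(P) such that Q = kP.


Enumerate multiples of P until we hit Q = (8, 0):
  1P = (4, 5)
  2P = (8, 0)
Match found at i = 2.

k = 2


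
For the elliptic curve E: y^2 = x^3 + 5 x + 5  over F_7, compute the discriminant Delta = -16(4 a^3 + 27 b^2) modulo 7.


4 a^3 + 27 b^2 = 4*5^3 + 27*5^2 = 500 + 675 = 1175
Delta = -16 * (1175) = -18800
Delta mod 7 = 2

Delta = 2 (mod 7)


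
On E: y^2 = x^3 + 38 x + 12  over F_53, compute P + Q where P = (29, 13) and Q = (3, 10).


P != Q, so use the chord formula.
s = (y2 - y1) / (x2 - x1) = (50) / (27) mod 53 = 47
x3 = s^2 - x1 - x2 mod 53 = 47^2 - 29 - 3 = 4
y3 = s (x1 - x3) - y1 mod 53 = 47 * (29 - 4) - 13 = 49

P + Q = (4, 49)


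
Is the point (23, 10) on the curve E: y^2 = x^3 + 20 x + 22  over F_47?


Check whether y^2 = x^3 + 20 x + 22 (mod 47) for (x, y) = (23, 10).
LHS: y^2 = 10^2 mod 47 = 6
RHS: x^3 + 20 x + 22 = 23^3 + 20*23 + 22 mod 47 = 6
LHS = RHS

Yes, on the curve


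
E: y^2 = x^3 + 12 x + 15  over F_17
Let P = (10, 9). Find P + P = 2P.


Doubling: s = (3 x1^2 + a) / (2 y1)
s = (3*10^2 + 12) / (2*9) mod 17 = 6
x3 = s^2 - 2 x1 mod 17 = 6^2 - 2*10 = 16
y3 = s (x1 - x3) - y1 mod 17 = 6 * (10 - 16) - 9 = 6

2P = (16, 6)


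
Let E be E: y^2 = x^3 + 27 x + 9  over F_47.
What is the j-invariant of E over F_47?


Delta = -16(4 a^3 + 27 b^2) mod 47 = 5
-1728 * (4 a)^3 = -1728 * (4*27)^3 mod 47 = 10
j = 10 * 5^(-1) mod 47 = 2

j = 2 (mod 47)


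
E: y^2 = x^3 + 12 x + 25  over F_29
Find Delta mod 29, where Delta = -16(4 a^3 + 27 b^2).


4 a^3 + 27 b^2 = 4*12^3 + 27*25^2 = 6912 + 16875 = 23787
Delta = -16 * (23787) = -380592
Delta mod 29 = 4

Delta = 4 (mod 29)


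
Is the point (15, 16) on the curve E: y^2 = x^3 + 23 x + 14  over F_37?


Check whether y^2 = x^3 + 23 x + 14 (mod 37) for (x, y) = (15, 16).
LHS: y^2 = 16^2 mod 37 = 34
RHS: x^3 + 23 x + 14 = 15^3 + 23*15 + 14 mod 37 = 34
LHS = RHS

Yes, on the curve


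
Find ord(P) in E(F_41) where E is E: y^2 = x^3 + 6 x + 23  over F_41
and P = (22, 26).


Compute successive multiples of P until we hit O:
  1P = (22, 26)
  2P = (40, 37)
  3P = (0, 33)
  4P = (18, 10)
  5P = (17, 35)
  6P = (20, 36)
  7P = (24, 25)
  8P = (26, 17)
  ... (continuing to 35P)
  35P = O

ord(P) = 35


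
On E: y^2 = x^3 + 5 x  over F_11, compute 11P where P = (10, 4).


k = 11 = 1011_2 (binary, LSB first: 1101)
Double-and-add from P = (10, 4):
  bit 0 = 1: acc = O + (10, 4) = (10, 4)
  bit 1 = 1: acc = (10, 4) + (3, 3) = (7, 9)
  bit 2 = 0: acc unchanged = (7, 9)
  bit 3 = 1: acc = (7, 9) + (9, 2) = (10, 7)

11P = (10, 7)


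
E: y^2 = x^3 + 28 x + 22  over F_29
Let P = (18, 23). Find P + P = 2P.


Doubling: s = (3 x1^2 + a) / (2 y1)
s = (3*18^2 + 28) / (2*23) mod 29 = 23
x3 = s^2 - 2 x1 mod 29 = 23^2 - 2*18 = 0
y3 = s (x1 - x3) - y1 mod 29 = 23 * (18 - 0) - 23 = 14

2P = (0, 14)


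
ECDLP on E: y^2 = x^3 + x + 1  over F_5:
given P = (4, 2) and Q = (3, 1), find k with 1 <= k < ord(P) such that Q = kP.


Enumerate multiples of P until we hit Q = (3, 1):
  1P = (4, 2)
  2P = (3, 4)
  3P = (2, 4)
  4P = (0, 4)
  5P = (0, 1)
  6P = (2, 1)
  7P = (3, 1)
Match found at i = 7.

k = 7


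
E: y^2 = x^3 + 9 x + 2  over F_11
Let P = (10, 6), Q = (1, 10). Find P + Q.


P != Q, so use the chord formula.
s = (y2 - y1) / (x2 - x1) = (4) / (2) mod 11 = 2
x3 = s^2 - x1 - x2 mod 11 = 2^2 - 10 - 1 = 4
y3 = s (x1 - x3) - y1 mod 11 = 2 * (10 - 4) - 6 = 6

P + Q = (4, 6)


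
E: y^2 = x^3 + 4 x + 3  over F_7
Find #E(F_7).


For each x in F_7, count y with y^2 = x^3 + 4 x + 3 mod 7:
  x = 1: RHS = 1, y in [1, 6]  -> 2 point(s)
  x = 3: RHS = 0, y in [0]  -> 1 point(s)
  x = 5: RHS = 1, y in [1, 6]  -> 2 point(s)
Affine points: 5. Add the point at infinity: total = 6.

#E(F_7) = 6


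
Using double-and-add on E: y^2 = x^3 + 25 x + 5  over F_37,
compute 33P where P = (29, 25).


k = 33 = 100001_2 (binary, LSB first: 100001)
Double-and-add from P = (29, 25):
  bit 0 = 1: acc = O + (29, 25) = (29, 25)
  bit 1 = 0: acc unchanged = (29, 25)
  bit 2 = 0: acc unchanged = (29, 25)
  bit 3 = 0: acc unchanged = (29, 25)
  bit 4 = 0: acc unchanged = (29, 25)
  bit 5 = 1: acc = (29, 25) + (31, 34) = (25, 30)

33P = (25, 30)


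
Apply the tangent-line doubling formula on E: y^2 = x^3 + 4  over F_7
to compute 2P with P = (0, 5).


Doubling: s = (3 x1^2 + a) / (2 y1)
s = (3*0^2 + 0) / (2*5) mod 7 = 0
x3 = s^2 - 2 x1 mod 7 = 0^2 - 2*0 = 0
y3 = s (x1 - x3) - y1 mod 7 = 0 * (0 - 0) - 5 = 2

2P = (0, 2)


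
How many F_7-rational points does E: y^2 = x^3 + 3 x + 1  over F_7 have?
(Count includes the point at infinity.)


For each x in F_7, count y with y^2 = x^3 + 3 x + 1 mod 7:
  x = 0: RHS = 1, y in [1, 6]  -> 2 point(s)
  x = 2: RHS = 1, y in [1, 6]  -> 2 point(s)
  x = 3: RHS = 2, y in [3, 4]  -> 2 point(s)
  x = 4: RHS = 0, y in [0]  -> 1 point(s)
  x = 5: RHS = 1, y in [1, 6]  -> 2 point(s)
  x = 6: RHS = 4, y in [2, 5]  -> 2 point(s)
Affine points: 11. Add the point at infinity: total = 12.

#E(F_7) = 12


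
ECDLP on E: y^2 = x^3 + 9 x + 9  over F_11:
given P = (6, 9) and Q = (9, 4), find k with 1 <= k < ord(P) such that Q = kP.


Enumerate multiples of P until we hit Q = (9, 4):
  1P = (6, 9)
  2P = (0, 8)
  3P = (9, 7)
  4P = (5, 5)
  5P = (5, 6)
  6P = (9, 4)
Match found at i = 6.

k = 6
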